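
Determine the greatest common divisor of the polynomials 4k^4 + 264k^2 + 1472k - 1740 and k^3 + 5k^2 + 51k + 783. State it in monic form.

Euclidean algorithm in ℚ[k]:
  4k^4 + 264k^2 + 1472k - 1740 = (4k - 20)(k^3 + 5k^2 + 51k + 783) + (160k^2 - 640k + 13920)
  k^3 + 5k^2 + 51k + 783 = ((1/160)k + 9/160)(160k^2 - 640k + 13920) + (0)
Last nonzero remainder: 160k^2 - 640k + 13920. Dividing through by 160 gives the monic gcd k^2 - 4k + 87.

k^2 - 4k + 87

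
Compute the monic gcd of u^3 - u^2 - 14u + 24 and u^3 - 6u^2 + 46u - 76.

u - 2

By polynomial division,
  u^3 - u^2 - 14u + 24 = (u^3 - 6u^2 + 46u - 76) + (5u^2 - 60u + 100)
  u^3 - 6u^2 + 46u - 76 = ((1/5)u + 6/5)(5u^2 - 60u + 100) + (98u - 196)
  5u^2 - 60u + 100 = ((5/98)u - 25/49)(98u - 196) + (0)
Last nonzero remainder: 98u - 196. Dividing through by 98 gives the monic gcd u - 2.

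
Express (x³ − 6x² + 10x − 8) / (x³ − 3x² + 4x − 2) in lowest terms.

(x − 4)/(x − 1)

By polynomial division,
  x³ − 6x² + 10x − 8 = (x³ − 3x² + 4x − 2) + (−3x² + 6x − 6)
  x³ − 3x² + 4x − 2 = (−(1/3)x + 1/3)(−3x² + 6x − 6) + (0)
Last nonzero remainder: −3x² + 6x − 6. Dividing through by −3 gives the monic gcd x² − 2x + 2.
Cancel x² − 2x + 2 from numerator and denominator to get the reduced form.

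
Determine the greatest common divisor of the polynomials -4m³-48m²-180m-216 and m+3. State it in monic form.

By polynomial division,
  -4m³-48m²-180m-216 = (-4m²-36m-72)(m+3) + (0)
The last nonzero remainder m+3 is already monic.

m+3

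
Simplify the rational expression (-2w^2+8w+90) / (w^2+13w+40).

Repeated division with remainder:
  -2w^2+8w+90 = (-2)(w^2+13w+40) + (34w+170)
  w^2+13w+40 = ((1/34)w+4/17)(34w+170) + (0)
Last nonzero remainder: 34w+170. Dividing through by 34 gives the monic gcd w+5.
Cancel w+5 from numerator and denominator to get the reduced form.

(-2w+18)/(w+8)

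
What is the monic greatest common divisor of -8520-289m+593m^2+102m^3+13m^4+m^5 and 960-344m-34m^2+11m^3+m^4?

Repeated division with remainder:
  m^5+13m^4+102m^3+593m^2-289m-8520 = (m+2)(m^4+11m^3-34m^2-344m+960) + (114m^3+1005m^2-561m-10440)
  m^4+11m^3-34m^2-344m+960 = ((1/114)m+83/4332)(114m^3+1005m^2-561m-10440) + (-(69795/1444)m^2-(348975/1444)m+418770/361)
  114m^3+1005m^2-561m-10440 = (-(54872/23265)m-41876/4653)(-(69795/1444)m^2-(348975/1444)m+418770/361) + (0)
Last nonzero remainder: -(69795/1444)m^2-(348975/1444)m+418770/361. Dividing through by -69795/1444 gives the monic gcd m^2+5m-24.

-24+5m+m^2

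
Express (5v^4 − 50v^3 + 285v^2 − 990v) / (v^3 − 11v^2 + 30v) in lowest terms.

(5v^2 − 20v + 165)/(v − 5)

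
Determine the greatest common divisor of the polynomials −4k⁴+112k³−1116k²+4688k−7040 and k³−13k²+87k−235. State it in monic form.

k−5

Repeated division with remainder:
  −4k⁴+112k³−1116k²+4688k−7040 = (−4k+60)(k³−13k²+87k−235) + (12k²−1472k+7060)
  k³−13k²+87k−235 = ((1/12)k+329/36)(12k²−1472k+7060) + ((116560/9)k−582800/9)
  12k²−1472k+7060 = ((27/29140)k−3177/29140)((116560/9)k−582800/9) + (0)
Last nonzero remainder: (116560/9)k−582800/9. Dividing through by 116560/9 gives the monic gcd k−5.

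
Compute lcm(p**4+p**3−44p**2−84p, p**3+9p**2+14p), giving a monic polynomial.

p**5+8p**4−37p**3−392p**2−588p

By polynomial division,
  p**4+p**3−44p**2−84p = (p−8)(p**3+9p**2+14p) + (14p**2+28p)
  p**3+9p**2+14p = ((1/14)p+1/2)(14p**2+28p) + (0)
Last nonzero remainder: 14p**2+28p. Dividing through by 14 gives the monic gcd p**2+2p.
Then lcm(f, g) = f·g / gcd(f, g); expanding and making the result monic gives the answer.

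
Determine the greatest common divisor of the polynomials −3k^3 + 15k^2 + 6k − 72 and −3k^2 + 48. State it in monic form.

k − 4

Euclidean algorithm in ℚ[k]:
  −3k^3 + 15k^2 + 6k − 72 = (k − 5)(−3k^2 + 48) + (−42k + 168)
  −3k^2 + 48 = ((1/14)k + 2/7)(−42k + 168) + (0)
Last nonzero remainder: −42k + 168. Dividing through by −42 gives the monic gcd k − 4.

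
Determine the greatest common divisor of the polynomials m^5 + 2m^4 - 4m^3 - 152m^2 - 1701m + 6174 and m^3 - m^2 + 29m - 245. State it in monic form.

Apply the Euclidean algorithm:
  m^5 + 2m^4 - 4m^3 - 152m^2 - 1701m + 6174 = (m^2 + 3m - 30)(m^3 - m^2 + 29m - 245) + (-24m^2 - 96m - 1176)
  m^3 - m^2 + 29m - 245 = (-(1/24)m + 5/24)(-24m^2 - 96m - 1176) + (0)
Last nonzero remainder: -24m^2 - 96m - 1176. Dividing through by -24 gives the monic gcd m^2 + 4m + 49.

m^2 + 4m + 49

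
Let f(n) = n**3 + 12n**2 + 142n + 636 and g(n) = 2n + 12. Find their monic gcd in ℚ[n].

By polynomial division,
  n**3 + 12n**2 + 142n + 636 = ((1/2)n**2 + 3n + 53)(2n + 12) + (0)
Last nonzero remainder: 2n + 12. Dividing through by 2 gives the monic gcd n + 6.

n + 6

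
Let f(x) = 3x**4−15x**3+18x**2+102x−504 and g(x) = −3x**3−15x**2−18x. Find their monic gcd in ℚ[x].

Euclidean algorithm in ℚ[x]:
  3x**4−15x**3+18x**2+102x−504 = (−x+10)(−3x**3−15x**2−18x) + (150x**2+282x−504)
  −3x**3−15x**2−18x = (−(1/50)x−39/625)(150x**2+282x−504) + (−(6552/625)x−19656/625)
  150x**2+282x−504 = (−(15625/1092)x+625/39)(−(6552/625)x−19656/625) + (0)
Last nonzero remainder: −(6552/625)x−19656/625. Dividing through by −6552/625 gives the monic gcd x+3.

x+3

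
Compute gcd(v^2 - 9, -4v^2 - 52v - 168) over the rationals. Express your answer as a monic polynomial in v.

1

Repeated division with remainder:
  v^2 - 9 = (-1/4)(-4v^2 - 52v - 168) + (-13v - 51)
  -4v^2 - 52v - 168 = ((4/13)v + 472/169)(-13v - 51) + (-4320/169)
  -13v - 51 = ((2197/4320)v + 2873/1440)(-4320/169) + (0)
The last nonzero remainder is the constant -4320/169, so the polynomials are coprime and gcd = 1.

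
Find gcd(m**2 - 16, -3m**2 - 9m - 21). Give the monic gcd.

Repeated division with remainder:
  m**2 - 16 = (-1/3)(-3m**2 - 9m - 21) + (-3m - 23)
  -3m**2 - 9m - 21 = (m - 14/3)(-3m - 23) + (-385/3)
  -3m - 23 = ((9/385)m + 69/385)(-385/3) + (0)
The last nonzero remainder is the constant -385/3, so the polynomials are coprime and gcd = 1.

1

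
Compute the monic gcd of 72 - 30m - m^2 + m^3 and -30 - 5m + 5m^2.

-3 + m

Repeated division with remainder:
  m^3 - m^2 - 30m + 72 = ((1/5)m)(5m^2 - 5m - 30) + (-24m + 72)
  5m^2 - 5m - 30 = (-(5/24)m - 5/12)(-24m + 72) + (0)
Last nonzero remainder: -24m + 72. Dividing through by -24 gives the monic gcd m - 3.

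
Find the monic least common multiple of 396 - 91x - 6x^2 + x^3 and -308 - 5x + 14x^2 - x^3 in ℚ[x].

Apply the Euclidean algorithm:
  x^3 - 6x^2 - 91x + 396 = (-1)(-x^3 + 14x^2 - 5x - 308) + (8x^2 - 96x + 88)
  -x^3 + 14x^2 - 5x - 308 = (-(1/8)x + 1/4)(8x^2 - 96x + 88) + (30x - 330)
  8x^2 - 96x + 88 = ((4/15)x - 4/15)(30x - 330) + (0)
Last nonzero remainder: 30x - 330. Dividing through by 30 gives the monic gcd x - 11.
Then lcm(f, g) = f·g / gcd(f, g); expanding and making the result monic gives the answer.

-11088 + 1360x + 837x^2 - 101x^3 - 9x^4 + x^5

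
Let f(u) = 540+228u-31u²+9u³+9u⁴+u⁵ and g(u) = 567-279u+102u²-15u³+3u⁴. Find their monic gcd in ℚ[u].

9-4u+u²

By polynomial division,
  u⁵+9u⁴+9u³-31u²+228u+540 = ((1/3)u+14/3)(3u⁴-15u³+102u²-279u+567) + (45u³-414u²+1341u-2106)
  3u⁴-15u³+102u²-279u+567 = ((1/15)u+7/25)(45u³-414u²+1341u-2106) + ((3213/25)u²-(12852/25)u+28917/25)
  45u³-414u²+1341u-2106 = ((125/357)u-650/357)((3213/25)u²-(12852/25)u+28917/25) + (0)
Last nonzero remainder: (3213/25)u²-(12852/25)u+28917/25. Dividing through by 3213/25 gives the monic gcd u²-4u+9.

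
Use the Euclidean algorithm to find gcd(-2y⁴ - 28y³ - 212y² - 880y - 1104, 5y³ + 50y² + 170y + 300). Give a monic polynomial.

By polynomial division,
  -2y⁴ - 28y³ - 212y² - 880y - 1104 = (-(2/5)y - 8/5)(5y³ + 50y² + 170y + 300) + (-64y² - 488y - 624)
  5y³ + 50y² + 170y + 300 = (-(5/64)y - 95/512)(-64y² - 488y - 624) + ((1965/64)y + 5895/32)
  -64y² - 488y - 624 = (-(4096/1965)y - 6656/1965)((1965/64)y + 5895/32) + (0)
Last nonzero remainder: (1965/64)y + 5895/32. Dividing through by 1965/64 gives the monic gcd y + 6.

y + 6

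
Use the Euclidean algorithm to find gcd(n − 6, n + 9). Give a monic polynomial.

1

Apply the Euclidean algorithm:
  n − 6 = (n + 9) + (−15)
  n + 9 = (−(1/15)n − 3/5)(−15) + (0)
The last nonzero remainder is the constant −15, so the polynomials are coprime and gcd = 1.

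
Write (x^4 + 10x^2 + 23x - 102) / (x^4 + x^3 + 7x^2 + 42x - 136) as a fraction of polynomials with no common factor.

Apply the Euclidean algorithm:
  x^4 + 10x^2 + 23x - 102 = (x^4 + x^3 + 7x^2 + 42x - 136) + (-x^3 + 3x^2 - 19x + 34)
  x^4 + x^3 + 7x^2 + 42x - 136 = (-x - 4)(-x^3 + 3x^2 - 19x + 34) + (0)
Last nonzero remainder: -x^3 + 3x^2 - 19x + 34. Dividing through by -1 gives the monic gcd x^3 - 3x^2 + 19x - 34.
Cancel x^3 - 3x^2 + 19x - 34 from numerator and denominator to get the reduced form.

(x + 3)/(x + 4)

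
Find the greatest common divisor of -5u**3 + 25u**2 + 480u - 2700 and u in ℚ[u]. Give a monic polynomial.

1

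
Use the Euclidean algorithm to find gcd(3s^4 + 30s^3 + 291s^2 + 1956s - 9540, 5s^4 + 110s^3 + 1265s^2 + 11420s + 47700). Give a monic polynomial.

s^3 + 13s^2 + 136s + 1060

Euclidean algorithm in ℚ[s]:
  3s^4 + 30s^3 + 291s^2 + 1956s - 9540 = (3/5)(5s^4 + 110s^3 + 1265s^2 + 11420s + 47700) + (-36s^3 - 468s^2 - 4896s - 38160)
  5s^4 + 110s^3 + 1265s^2 + 11420s + 47700 = (-(5/36)s - 5/4)(-36s^3 - 468s^2 - 4896s - 38160) + (0)
Last nonzero remainder: -36s^3 - 468s^2 - 4896s - 38160. Dividing through by -36 gives the monic gcd s^3 + 13s^2 + 136s + 1060.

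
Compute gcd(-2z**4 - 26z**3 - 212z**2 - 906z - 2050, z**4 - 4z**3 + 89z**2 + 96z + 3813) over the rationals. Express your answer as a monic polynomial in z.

Apply the Euclidean algorithm:
  -2z**4 - 26z**3 - 212z**2 - 906z - 2050 = (-2)(z**4 - 4z**3 + 89z**2 + 96z + 3813) + (-34z**3 - 34z**2 - 714z + 5576)
  z**4 - 4z**3 + 89z**2 + 96z + 3813 = (-(1/34)z + 5/34)(-34z**3 - 34z**2 - 714z + 5576) + (73z**2 + 365z + 2993)
  -34z**3 - 34z**2 - 714z + 5576 = (-(34/73)z + 136/73)(73z**2 + 365z + 2993) + (0)
Last nonzero remainder: 73z**2 + 365z + 2993. Dividing through by 73 gives the monic gcd z**2 + 5z + 41.

z**2 + 5z + 41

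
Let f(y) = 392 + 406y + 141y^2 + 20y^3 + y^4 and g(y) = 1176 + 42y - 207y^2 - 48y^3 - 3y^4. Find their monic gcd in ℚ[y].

Apply the Euclidean algorithm:
  y^4 + 20y^3 + 141y^2 + 406y + 392 = (-1/3)(-3y^4 - 48y^3 - 207y^2 + 42y + 1176) + (4y^3 + 72y^2 + 420y + 784)
  -3y^4 - 48y^3 - 207y^2 + 42y + 1176 = (-(3/4)y + 3/2)(4y^3 + 72y^2 + 420y + 784) + (0)
Last nonzero remainder: 4y^3 + 72y^2 + 420y + 784. Dividing through by 4 gives the monic gcd y^3 + 18y^2 + 105y + 196.

196 + 105y + 18y^2 + y^3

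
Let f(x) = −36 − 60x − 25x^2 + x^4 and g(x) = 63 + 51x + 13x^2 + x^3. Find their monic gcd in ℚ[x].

Apply the Euclidean algorithm:
  x^4 − 25x^2 − 60x − 36 = (x − 13)(x^3 + 13x^2 + 51x + 63) + (93x^2 + 540x + 783)
  x^3 + 13x^2 + 51x + 63 = ((1/93)x + 223/2883)(93x^2 + 540x + 783) + ((780/961)x + 2340/961)
  93x^2 + 540x + 783 = ((29791/260)x + 83607/260)((780/961)x + 2340/961) + (0)
Last nonzero remainder: (780/961)x + 2340/961. Dividing through by 780/961 gives the monic gcd x + 3.

3 + x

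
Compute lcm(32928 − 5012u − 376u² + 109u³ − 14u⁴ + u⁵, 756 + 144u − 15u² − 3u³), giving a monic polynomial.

Euclidean algorithm in ℚ[u]:
  u⁵ − 14u⁴ + 109u³ − 376u² − 5012u + 32928 = (−(1/3)u² + (19/3)u − 84)(−3u³ − 15u² + 144u + 756) + (−2296u² + 2296u + 96432)
  −3u³ − 15u² + 144u + 756 = ((3/2296)u + 9/1148)(−2296u² + 2296u + 96432) + (0)
Last nonzero remainder: −2296u² + 2296u + 96432. Dividing through by −2296 gives the monic gcd u² − u − 42.
Then lcm(f, g) = f·g / gcd(f, g); expanding and making the result monic gives the answer.

197568 + 2856u − 7268u² + 278u³ + 25u⁴ − 8u⁵ + u⁶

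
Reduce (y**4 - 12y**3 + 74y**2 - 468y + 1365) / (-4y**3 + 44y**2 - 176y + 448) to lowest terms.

Apply the Euclidean algorithm:
  y**4 - 12y**3 + 74y**2 - 468y + 1365 = (-(1/4)y + 1/4)(-4y**3 + 44y**2 - 176y + 448) + (19y**2 - 312y + 1253)
  -4y**3 + 44y**2 - 176y + 448 = (-(4/19)y - 412/361)(19y**2 - 312y + 1253) + (-(96852/361)y + 677964/361)
  19y**2 - 312y + 1253 = (-(6859/96852)y + 64619/96852)(-(96852/361)y + 677964/361) + (0)
Last nonzero remainder: -(96852/361)y + 677964/361. Dividing through by -96852/361 gives the monic gcd y - 7.
Cancel y - 7 from numerator and denominator to get the reduced form.

(-y**3 + 5y**2 - 39y + 195)/(4y**2 - 16y + 64)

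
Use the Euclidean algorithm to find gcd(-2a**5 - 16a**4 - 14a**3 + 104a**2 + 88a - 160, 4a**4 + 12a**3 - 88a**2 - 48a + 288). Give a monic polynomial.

a**2 - 4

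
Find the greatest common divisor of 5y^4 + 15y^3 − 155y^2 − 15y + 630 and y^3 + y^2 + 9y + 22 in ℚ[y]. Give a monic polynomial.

By polynomial division,
  5y^4 + 15y^3 − 155y^2 − 15y + 630 = (5y + 10)(y^3 + y^2 + 9y + 22) + (−210y^2 − 215y + 410)
  y^3 + y^2 + 9y + 22 = (−(1/210)y + 1/8820)(−210y^2 − 215y + 410) + ((19363/1764)y + 19363/882)
  −210y^2 − 215y + 410 = (−(370440/19363)y + 361620/19363)((19363/1764)y + 19363/882) + (0)
Last nonzero remainder: (19363/1764)y + 19363/882. Dividing through by 19363/1764 gives the monic gcd y + 2.

y + 2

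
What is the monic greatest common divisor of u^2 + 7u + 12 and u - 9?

1

By polynomial division,
  u^2 + 7u + 12 = (u + 16)(u - 9) + (156)
  u - 9 = ((1/156)u - 3/52)(156) + (0)
The last nonzero remainder is the constant 156, so the polynomials are coprime and gcd = 1.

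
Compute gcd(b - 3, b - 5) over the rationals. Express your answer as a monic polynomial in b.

1

Euclidean algorithm in ℚ[b]:
  b - 3 = (b - 5) + (2)
  b - 5 = ((1/2)b - 5/2)(2) + (0)
The last nonzero remainder is the constant 2, so the polynomials are coprime and gcd = 1.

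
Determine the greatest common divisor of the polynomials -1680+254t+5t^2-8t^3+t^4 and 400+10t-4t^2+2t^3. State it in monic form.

40-7t+t^2

By polynomial division,
  t^4-8t^3+5t^2+254t-1680 = ((1/2)t-3)(2t^3-4t^2+10t+400) + (-12t^2+84t-480)
  2t^3-4t^2+10t+400 = (-(1/6)t-5/6)(-12t^2+84t-480) + (0)
Last nonzero remainder: -12t^2+84t-480. Dividing through by -12 gives the monic gcd t^2-7t+40.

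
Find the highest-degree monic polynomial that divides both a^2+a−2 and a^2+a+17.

By polynomial division,
  a^2+a−2 = (a^2+a+17) + (−19)
  a^2+a+17 = (−(1/19)a^2−(1/19)a−17/19)(−19) + (0)
The last nonzero remainder is the constant −19, so the polynomials are coprime and gcd = 1.

1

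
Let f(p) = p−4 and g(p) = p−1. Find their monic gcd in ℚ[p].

1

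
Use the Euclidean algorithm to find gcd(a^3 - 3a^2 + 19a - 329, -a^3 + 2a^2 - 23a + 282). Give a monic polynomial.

a^2 + 4a + 47

Apply the Euclidean algorithm:
  a^3 - 3a^2 + 19a - 329 = (-1)(-a^3 + 2a^2 - 23a + 282) + (-a^2 - 4a - 47)
  -a^3 + 2a^2 - 23a + 282 = (a - 6)(-a^2 - 4a - 47) + (0)
Last nonzero remainder: -a^2 - 4a - 47. Dividing through by -1 gives the monic gcd a^2 + 4a + 47.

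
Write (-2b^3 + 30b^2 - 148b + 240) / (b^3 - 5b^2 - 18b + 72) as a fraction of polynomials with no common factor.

(-2b^2 + 18b - 40)/(b^2 + b - 12)

Apply the Euclidean algorithm:
  -2b^3 + 30b^2 - 148b + 240 = (-2)(b^3 - 5b^2 - 18b + 72) + (20b^2 - 184b + 384)
  b^3 - 5b^2 - 18b + 72 = ((1/20)b + 21/100)(20b^2 - 184b + 384) + ((36/25)b - 216/25)
  20b^2 - 184b + 384 = ((125/9)b - 400/9)((36/25)b - 216/25) + (0)
Last nonzero remainder: (36/25)b - 216/25. Dividing through by 36/25 gives the monic gcd b - 6.
Cancel b - 6 from numerator and denominator to get the reduced form.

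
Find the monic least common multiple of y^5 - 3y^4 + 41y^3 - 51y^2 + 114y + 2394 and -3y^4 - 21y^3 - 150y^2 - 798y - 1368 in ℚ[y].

y^6 + y^5 + 29y^4 + 113y^3 - 90y^2 + 2850y + 9576

Apply the Euclidean algorithm:
  y^5 - 3y^4 + 41y^3 - 51y^2 + 114y + 2394 = (-(1/3)y + 10/3)(-3y^4 - 21y^3 - 150y^2 - 798y - 1368) + (61y^3 + 183y^2 + 2318y + 6954)
  -3y^4 - 21y^3 - 150y^2 - 798y - 1368 = (-(3/61)y - 12/61)(61y^3 + 183y^2 + 2318y + 6954) + (0)
Last nonzero remainder: 61y^3 + 183y^2 + 2318y + 6954. Dividing through by 61 gives the monic gcd y^3 + 3y^2 + 38y + 114.
Then lcm(f, g) = f·g / gcd(f, g); expanding and making the result monic gives the answer.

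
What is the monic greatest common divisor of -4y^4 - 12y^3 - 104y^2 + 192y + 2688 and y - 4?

y - 4

Apply the Euclidean algorithm:
  -4y^4 - 12y^3 - 104y^2 + 192y + 2688 = (-4y^3 - 28y^2 - 216y - 672)(y - 4) + (0)
The last nonzero remainder y - 4 is already monic.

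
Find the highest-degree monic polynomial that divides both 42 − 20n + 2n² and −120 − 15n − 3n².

Repeated division with remainder:
  2n² − 20n + 42 = (−2/3)(−3n² − 15n − 120) + (−30n − 38)
  −3n² − 15n − 120 = ((1/10)n + 28/75)(−30n − 38) + (−7936/75)
  −30n − 38 = ((1125/3968)n + 1425/3968)(−7936/75) + (0)
The last nonzero remainder is the constant −7936/75, so the polynomials are coprime and gcd = 1.

1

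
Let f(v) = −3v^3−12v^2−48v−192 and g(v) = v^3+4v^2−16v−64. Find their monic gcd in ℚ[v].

v+4

Euclidean algorithm in ℚ[v]:
  −3v^3−12v^2−48v−192 = (−3)(v^3+4v^2−16v−64) + (−96v−384)
  v^3+4v^2−16v−64 = (−(1/96)v^2+1/6)(−96v−384) + (0)
Last nonzero remainder: −96v−384. Dividing through by −96 gives the monic gcd v+4.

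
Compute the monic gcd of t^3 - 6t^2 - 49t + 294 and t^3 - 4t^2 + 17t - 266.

By polynomial division,
  t^3 - 6t^2 - 49t + 294 = (t^3 - 4t^2 + 17t - 266) + (-2t^2 - 66t + 560)
  t^3 - 4t^2 + 17t - 266 = (-(1/2)t + 37/2)(-2t^2 - 66t + 560) + (1518t - 10626)
  -2t^2 - 66t + 560 = (-(1/759)t - 40/759)(1518t - 10626) + (0)
Last nonzero remainder: 1518t - 10626. Dividing through by 1518 gives the monic gcd t - 7.

t - 7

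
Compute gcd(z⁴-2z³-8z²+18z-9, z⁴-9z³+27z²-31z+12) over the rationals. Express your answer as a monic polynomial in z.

By polynomial division,
  z⁴-2z³-8z²+18z-9 = (z⁴-9z³+27z²-31z+12) + (7z³-35z²+49z-21)
  z⁴-9z³+27z²-31z+12 = ((1/7)z-4/7)(7z³-35z²+49z-21) + (0)
Last nonzero remainder: 7z³-35z²+49z-21. Dividing through by 7 gives the monic gcd z³-5z²+7z-3.

z³-5z²+7z-3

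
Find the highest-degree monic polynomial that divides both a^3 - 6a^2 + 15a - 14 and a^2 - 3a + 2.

Repeated division with remainder:
  a^3 - 6a^2 + 15a - 14 = (a - 3)(a^2 - 3a + 2) + (4a - 8)
  a^2 - 3a + 2 = ((1/4)a - 1/4)(4a - 8) + (0)
Last nonzero remainder: 4a - 8. Dividing through by 4 gives the monic gcd a - 2.

a - 2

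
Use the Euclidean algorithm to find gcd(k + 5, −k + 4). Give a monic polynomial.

1

Euclidean algorithm in ℚ[k]:
  k + 5 = (−1)(−k + 4) + (9)
  −k + 4 = (−(1/9)k + 4/9)(9) + (0)
The last nonzero remainder is the constant 9, so the polynomials are coprime and gcd = 1.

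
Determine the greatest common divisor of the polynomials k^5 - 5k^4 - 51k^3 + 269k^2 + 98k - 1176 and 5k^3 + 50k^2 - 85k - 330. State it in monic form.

k^2 - k - 6

Repeated division with remainder:
  k^5 - 5k^4 - 51k^3 + 269k^2 + 98k - 1176 = ((1/5)k^2 - 3k + 116/5)(5k^3 + 50k^2 - 85k - 330) + (-1080k^2 + 1080k + 6480)
  5k^3 + 50k^2 - 85k - 330 = (-(1/216)k - 11/216)(-1080k^2 + 1080k + 6480) + (0)
Last nonzero remainder: -1080k^2 + 1080k + 6480. Dividing through by -1080 gives the monic gcd k^2 - k - 6.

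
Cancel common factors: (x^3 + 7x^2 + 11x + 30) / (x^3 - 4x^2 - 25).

Repeated division with remainder:
  x^3 + 7x^2 + 11x + 30 = (x^3 - 4x^2 - 25) + (11x^2 + 11x + 55)
  x^3 - 4x^2 - 25 = ((1/11)x - 5/11)(11x^2 + 11x + 55) + (0)
Last nonzero remainder: 11x^2 + 11x + 55. Dividing through by 11 gives the monic gcd x^2 + x + 5.
Cancel x^2 + x + 5 from numerator and denominator to get the reduced form.

(x + 6)/(x - 5)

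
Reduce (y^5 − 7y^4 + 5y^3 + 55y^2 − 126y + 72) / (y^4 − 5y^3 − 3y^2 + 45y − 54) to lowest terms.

(y^2 − 5y + 4)/(y − 3)

Repeated division with remainder:
  y^5 − 7y^4 + 5y^3 + 55y^2 − 126y + 72 = (y − 2)(y^4 − 5y^3 − 3y^2 + 45y − 54) + (−2y^3 + 4y^2 + 18y − 36)
  y^4 − 5y^3 − 3y^2 + 45y − 54 = (−(1/2)y + 3/2)(−2y^3 + 4y^2 + 18y − 36) + (0)
Last nonzero remainder: −2y^3 + 4y^2 + 18y − 36. Dividing through by −2 gives the monic gcd y^3 − 2y^2 − 9y + 18.
Cancel y^3 − 2y^2 − 9y + 18 from numerator and denominator to get the reduced form.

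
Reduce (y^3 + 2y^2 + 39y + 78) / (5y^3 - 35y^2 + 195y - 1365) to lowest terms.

(y + 2)/(5y - 35)

Apply the Euclidean algorithm:
  y^3 + 2y^2 + 39y + 78 = (1/5)(5y^3 - 35y^2 + 195y - 1365) + (9y^2 + 351)
  5y^3 - 35y^2 + 195y - 1365 = ((5/9)y - 35/9)(9y^2 + 351) + (0)
Last nonzero remainder: 9y^2 + 351. Dividing through by 9 gives the monic gcd y^2 + 39.
Cancel y^2 + 39 from numerator and denominator to get the reduced form.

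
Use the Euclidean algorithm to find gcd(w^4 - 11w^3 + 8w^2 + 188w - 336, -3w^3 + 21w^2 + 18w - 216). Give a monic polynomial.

w - 6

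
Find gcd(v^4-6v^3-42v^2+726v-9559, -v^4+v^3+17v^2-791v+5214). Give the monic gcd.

v^3+5v^2+13v+869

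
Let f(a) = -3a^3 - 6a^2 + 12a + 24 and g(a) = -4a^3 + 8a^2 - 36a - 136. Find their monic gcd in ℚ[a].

a + 2

Repeated division with remainder:
  -3a^3 - 6a^2 + 12a + 24 = (3/4)(-4a^3 + 8a^2 - 36a - 136) + (-12a^2 + 39a + 126)
  -4a^3 + 8a^2 - 36a - 136 = ((1/3)a + 5/12)(-12a^2 + 39a + 126) + (-(377/4)a - 377/2)
  -12a^2 + 39a + 126 = ((48/377)a - 252/377)(-(377/4)a - 377/2) + (0)
Last nonzero remainder: -(377/4)a - 377/2. Dividing through by -377/4 gives the monic gcd a + 2.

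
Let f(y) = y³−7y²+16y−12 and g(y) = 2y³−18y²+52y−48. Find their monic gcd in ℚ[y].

y²−5y+6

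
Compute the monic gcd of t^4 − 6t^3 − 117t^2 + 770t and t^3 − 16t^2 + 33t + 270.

t − 10

Apply the Euclidean algorithm:
  t^4 − 6t^3 − 117t^2 + 770t = (t + 10)(t^3 − 16t^2 + 33t + 270) + (10t^2 + 170t − 2700)
  t^3 − 16t^2 + 33t + 270 = ((1/10)t − 33/10)(10t^2 + 170t − 2700) + (864t − 8640)
  10t^2 + 170t − 2700 = ((5/432)t + 5/16)(864t − 8640) + (0)
Last nonzero remainder: 864t − 8640. Dividing through by 864 gives the monic gcd t − 10.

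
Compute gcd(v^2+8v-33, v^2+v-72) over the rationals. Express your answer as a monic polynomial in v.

1

Apply the Euclidean algorithm:
  v^2+8v-33 = (v^2+v-72) + (7v+39)
  v^2+v-72 = ((1/7)v-32/49)(7v+39) + (-2280/49)
  7v+39 = (-(343/2280)v-637/760)(-2280/49) + (0)
The last nonzero remainder is the constant -2280/49, so the polynomials are coprime and gcd = 1.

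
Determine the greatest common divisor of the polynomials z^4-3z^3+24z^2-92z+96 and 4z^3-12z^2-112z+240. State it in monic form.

By polynomial division,
  z^4-3z^3+24z^2-92z+96 = ((1/4)z)(4z^3-12z^2-112z+240) + (52z^2-152z+96)
  4z^3-12z^2-112z+240 = ((1/13)z-1/169)(52z^2-152z+96) + (-(20328/169)z+40656/169)
  52z^2-152z+96 = (-(2197/5082)z+338/847)(-(20328/169)z+40656/169) + (0)
Last nonzero remainder: -(20328/169)z+40656/169. Dividing through by -20328/169 gives the monic gcd z-2.

z-2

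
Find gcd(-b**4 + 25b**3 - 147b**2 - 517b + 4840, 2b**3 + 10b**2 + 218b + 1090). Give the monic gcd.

Euclidean algorithm in ℚ[b]:
  -b**4 + 25b**3 - 147b**2 - 517b + 4840 = (-(1/2)b + 15)(2b**3 + 10b**2 + 218b + 1090) + (-188b**2 - 3242b - 11510)
  2b**3 + 10b**2 + 218b + 1090 = (-(1/94)b + 1151/8836)(-188b**2 - 3242b - 11510) + ((2287925/4418)b + 11439625/4418)
  -188b**2 - 3242b - 11510 = (-(830584/2287925)b - 10170236/2287925)((2287925/4418)b + 11439625/4418) + (0)
Last nonzero remainder: (2287925/4418)b + 11439625/4418. Dividing through by 2287925/4418 gives the monic gcd b + 5.

b + 5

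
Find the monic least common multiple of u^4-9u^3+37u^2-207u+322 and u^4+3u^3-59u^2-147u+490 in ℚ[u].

By polynomial division,
  u^4-9u^3+37u^2-207u+322 = (u^4+3u^3-59u^2-147u+490) + (-12u^3+96u^2-60u-168)
  u^4+3u^3-59u^2-147u+490 = (-(1/12)u-11/12)(-12u^3+96u^2-60u-168) + (24u^2-216u+336)
  -12u^3+96u^2-60u-168 = (-(1/2)u-1/2)(24u^2-216u+336) + (0)
Last nonzero remainder: 24u^2-216u+336. Dividing through by 24 gives the monic gcd u^2-9u+14.
Then lcm(f, g) = f·g / gcd(f, g); expanding and making the result monic gives the answer.

u^6+3u^5-36u^4-78u^3-867u^2-3381u+11270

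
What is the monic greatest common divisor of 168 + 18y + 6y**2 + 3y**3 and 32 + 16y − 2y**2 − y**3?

Euclidean algorithm in ℚ[y]:
  3y**3 + 6y**2 + 18y + 168 = (−3)(−y**3 − 2y**2 + 16y + 32) + (66y + 264)
  −y**3 − 2y**2 + 16y + 32 = (−(1/66)y**2 + (1/33)y + 4/33)(66y + 264) + (0)
Last nonzero remainder: 66y + 264. Dividing through by 66 gives the monic gcd y + 4.

4 + y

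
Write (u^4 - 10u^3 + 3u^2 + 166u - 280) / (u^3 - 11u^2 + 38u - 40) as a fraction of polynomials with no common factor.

(u^2 - 3u - 28)/(u - 4)

Repeated division with remainder:
  u^4 - 10u^3 + 3u^2 + 166u - 280 = (u + 1)(u^3 - 11u^2 + 38u - 40) + (-24u^2 + 168u - 240)
  u^3 - 11u^2 + 38u - 40 = (-(1/24)u + 1/6)(-24u^2 + 168u - 240) + (0)
Last nonzero remainder: -24u^2 + 168u - 240. Dividing through by -24 gives the monic gcd u^2 - 7u + 10.
Cancel u^2 - 7u + 10 from numerator and denominator to get the reduced form.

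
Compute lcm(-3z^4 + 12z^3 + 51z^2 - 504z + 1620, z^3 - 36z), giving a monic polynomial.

z^6 - 10z^5 + 7z^4 + 270z^3 - 1548z^2 + 3240z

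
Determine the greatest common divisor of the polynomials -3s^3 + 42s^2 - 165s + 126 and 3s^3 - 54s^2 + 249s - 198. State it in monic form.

s^2 - 7s + 6

Repeated division with remainder:
  -3s^3 + 42s^2 - 165s + 126 = (-1)(3s^3 - 54s^2 + 249s - 198) + (-12s^2 + 84s - 72)
  3s^3 - 54s^2 + 249s - 198 = (-(1/4)s + 11/4)(-12s^2 + 84s - 72) + (0)
Last nonzero remainder: -12s^2 + 84s - 72. Dividing through by -12 gives the monic gcd s^2 - 7s + 6.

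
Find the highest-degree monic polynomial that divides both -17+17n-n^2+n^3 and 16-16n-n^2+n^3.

-1+n

Apply the Euclidean algorithm:
  n^3-n^2+17n-17 = (n^3-n^2-16n+16) + (33n-33)
  n^3-n^2-16n+16 = ((1/33)n^2-16/33)(33n-33) + (0)
Last nonzero remainder: 33n-33. Dividing through by 33 gives the monic gcd n-1.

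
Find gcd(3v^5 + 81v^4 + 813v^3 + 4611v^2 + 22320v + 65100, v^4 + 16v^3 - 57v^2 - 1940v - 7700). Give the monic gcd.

v^3 + 27v^2 + 240v + 700

Repeated division with remainder:
  3v^5 + 81v^4 + 813v^3 + 4611v^2 + 22320v + 65100 = (3v + 33)(v^4 + 16v^3 - 57v^2 - 1940v - 7700) + (456v^3 + 12312v^2 + 109440v + 319200)
  v^4 + 16v^3 - 57v^2 - 1940v - 7700 = ((1/456)v - 11/456)(456v^3 + 12312v^2 + 109440v + 319200) + (0)
Last nonzero remainder: 456v^3 + 12312v^2 + 109440v + 319200. Dividing through by 456 gives the monic gcd v^3 + 27v^2 + 240v + 700.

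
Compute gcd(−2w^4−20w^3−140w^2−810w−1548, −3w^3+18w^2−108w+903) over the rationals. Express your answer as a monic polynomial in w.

Repeated division with remainder:
  −2w^4−20w^3−140w^2−810w−1548 = ((2/3)w+32/3)(−3w^3+18w^2−108w+903) + (−260w^2−260w−11180)
  −3w^3+18w^2−108w+903 = ((3/260)w−21/260)(−260w^2−260w−11180) + (0)
Last nonzero remainder: −260w^2−260w−11180. Dividing through by −260 gives the monic gcd w^2+w+43.

w^2+w+43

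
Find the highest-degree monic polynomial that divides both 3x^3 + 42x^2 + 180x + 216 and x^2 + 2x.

Euclidean algorithm in ℚ[x]:
  3x^3 + 42x^2 + 180x + 216 = (3x + 36)(x^2 + 2x) + (108x + 216)
  x^2 + 2x = ((1/108)x)(108x + 216) + (0)
Last nonzero remainder: 108x + 216. Dividing through by 108 gives the monic gcd x + 2.

x + 2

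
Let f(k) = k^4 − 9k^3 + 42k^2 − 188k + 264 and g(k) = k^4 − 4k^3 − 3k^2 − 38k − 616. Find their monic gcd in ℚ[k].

k^2 − k + 22

By polynomial division,
  k^4 − 9k^3 + 42k^2 − 188k + 264 = (k^4 − 4k^3 − 3k^2 − 38k − 616) + (−5k^3 + 45k^2 − 150k + 880)
  k^4 − 4k^3 − 3k^2 − 38k − 616 = (−(1/5)k − 1)(−5k^3 + 45k^2 − 150k + 880) + (12k^2 − 12k + 264)
  −5k^3 + 45k^2 − 150k + 880 = (−(5/12)k + 10/3)(12k^2 − 12k + 264) + (0)
Last nonzero remainder: 12k^2 − 12k + 264. Dividing through by 12 gives the monic gcd k^2 − k + 22.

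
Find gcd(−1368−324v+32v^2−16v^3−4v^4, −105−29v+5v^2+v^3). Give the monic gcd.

3+v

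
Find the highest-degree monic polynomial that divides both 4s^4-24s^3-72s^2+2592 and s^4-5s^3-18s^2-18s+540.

Repeated division with remainder:
  4s^4-24s^3-72s^2+2592 = (4)(s^4-5s^3-18s^2-18s+540) + (-4s^3+72s+432)
  s^4-5s^3-18s^2-18s+540 = (-(1/4)s+5/4)(-4s^3+72s+432) + (0)
Last nonzero remainder: -4s^3+72s+432. Dividing through by -4 gives the monic gcd s^3-18s-108.

s^3-18s-108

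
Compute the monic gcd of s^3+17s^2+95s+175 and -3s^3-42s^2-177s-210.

s^2+12s+35

Apply the Euclidean algorithm:
  s^3+17s^2+95s+175 = (-1/3)(-3s^3-42s^2-177s-210) + (3s^2+36s+105)
  -3s^3-42s^2-177s-210 = (-s-2)(3s^2+36s+105) + (0)
Last nonzero remainder: 3s^2+36s+105. Dividing through by 3 gives the monic gcd s^2+12s+35.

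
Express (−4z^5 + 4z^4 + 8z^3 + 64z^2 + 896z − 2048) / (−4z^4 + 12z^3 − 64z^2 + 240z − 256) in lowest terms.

Apply the Euclidean algorithm:
  −4z^5 + 4z^4 + 8z^3 + 64z^2 + 896z − 2048 = (z + 2)(−4z^4 + 12z^3 − 64z^2 + 240z − 256) + (48z^3 − 48z^2 + 672z − 1536)
  −4z^4 + 12z^3 − 64z^2 + 240z − 256 = (−(1/12)z + 1/6)(48z^3 − 48z^2 + 672z − 1536) + (0)
Last nonzero remainder: 48z^3 − 48z^2 + 672z − 1536. Dividing through by 48 gives the monic gcd z^3 − z^2 + 14z − 32.
Cancel z^3 − z^2 + 14z − 32 from numerator and denominator to get the reduced form.

(z^2 − 16)/(z − 2)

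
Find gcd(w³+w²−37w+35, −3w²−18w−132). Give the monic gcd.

1

Euclidean algorithm in ℚ[w]:
  w³+w²−37w+35 = (−(1/3)w+5/3)(−3w²−18w−132) + (−51w+255)
  −3w²−18w−132 = ((1/17)w+11/17)(−51w+255) + (−297)
  −51w+255 = ((17/99)w−85/99)(−297) + (0)
The last nonzero remainder is the constant −297, so the polynomials are coprime and gcd = 1.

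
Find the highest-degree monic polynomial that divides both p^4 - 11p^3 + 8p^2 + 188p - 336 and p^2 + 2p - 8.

p^2 + 2p - 8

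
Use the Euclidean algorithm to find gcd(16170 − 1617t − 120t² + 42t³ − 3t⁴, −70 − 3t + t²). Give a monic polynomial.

Apply the Euclidean algorithm:
  −3t⁴ + 42t³ − 120t² − 1617t + 16170 = (−3t² + 33t − 231)(t² − 3t − 70) + (0)
The last nonzero remainder t² − 3t − 70 is already monic.

−70 − 3t + t²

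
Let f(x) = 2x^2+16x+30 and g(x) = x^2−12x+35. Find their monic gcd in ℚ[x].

1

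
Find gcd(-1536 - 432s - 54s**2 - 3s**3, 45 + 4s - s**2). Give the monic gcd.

Apply the Euclidean algorithm:
  -3s**3 - 54s**2 - 432s - 1536 = (3s + 66)(-s**2 + 4s + 45) + (-831s - 4506)
  -s**2 + 4s + 45 = ((1/831)s - 870/76729)(-831s - 4506) + (-467415/76729)
  -831s - 4506 = ((21253933/155805)s + 115246958/155805)(-467415/76729) + (0)
The last nonzero remainder is the constant -467415/76729, so the polynomials are coprime and gcd = 1.

1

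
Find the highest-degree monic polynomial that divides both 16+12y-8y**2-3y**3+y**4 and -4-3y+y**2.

Apply the Euclidean algorithm:
  y**4-3y**3-8y**2+12y+16 = (y**2-4)(y**2-3y-4) + (0)
The last nonzero remainder y**2-3y-4 is already monic.

-4-3y+y**2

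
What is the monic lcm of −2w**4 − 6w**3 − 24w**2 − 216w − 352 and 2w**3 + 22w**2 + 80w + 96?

w**6 + 10w**5 + 45w**4 + 228w**3 + 1076w**2 + 2528w + 2112

Euclidean algorithm in ℚ[w]:
  −2w**4 − 6w**3 − 24w**2 − 216w − 352 = (−w + 8)(2w**3 + 22w**2 + 80w + 96) + (−120w**2 − 760w − 1120)
  2w**3 + 22w**2 + 80w + 96 = (−(1/60)w − 7/90)(−120w**2 − 760w − 1120) + ((20/9)w + 80/9)
  −120w**2 − 760w − 1120 = (−54w − 126)((20/9)w + 80/9) + (0)
Last nonzero remainder: (20/9)w + 80/9. Dividing through by 20/9 gives the monic gcd w + 4.
Then lcm(f, g) = f·g / gcd(f, g); expanding and making the result monic gives the answer.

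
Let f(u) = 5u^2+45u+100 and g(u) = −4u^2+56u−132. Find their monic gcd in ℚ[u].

Repeated division with remainder:
  5u^2+45u+100 = (−5/4)(−4u^2+56u−132) + (115u−65)
  −4u^2+56u−132 = (−(4/115)u+1236/2645)(115u−65) + (−53760/529)
  115u−65 = (−(12167/10752)u+6877/10752)(−53760/529) + (0)
The last nonzero remainder is the constant −53760/529, so the polynomials are coprime and gcd = 1.

1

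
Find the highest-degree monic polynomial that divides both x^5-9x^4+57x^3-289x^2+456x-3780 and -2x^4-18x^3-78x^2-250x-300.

x^2+2x+15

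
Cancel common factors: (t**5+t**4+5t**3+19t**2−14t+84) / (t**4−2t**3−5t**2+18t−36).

(t**2+7)/(t−3)

By polynomial division,
  t**5+t**4+5t**3+19t**2−14t+84 = (t+3)(t**4−2t**3−5t**2+18t−36) + (16t**3+16t**2−32t+192)
  t**4−2t**3−5t**2+18t−36 = ((1/16)t−3/16)(16t**3+16t**2−32t+192) + (0)
Last nonzero remainder: 16t**3+16t**2−32t+192. Dividing through by 16 gives the monic gcd t**3+t**2−2t+12.
Cancel t**3+t**2−2t+12 from numerator and denominator to get the reduced form.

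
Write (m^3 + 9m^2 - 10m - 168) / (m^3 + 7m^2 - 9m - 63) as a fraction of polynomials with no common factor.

(m^2 + 2m - 24)/(m^2 - 9)

Repeated division with remainder:
  m^3 + 9m^2 - 10m - 168 = (m^3 + 7m^2 - 9m - 63) + (2m^2 - m - 105)
  m^3 + 7m^2 - 9m - 63 = ((1/2)m + 15/4)(2m^2 - m - 105) + ((189/4)m + 1323/4)
  2m^2 - m - 105 = ((8/189)m - 20/63)((189/4)m + 1323/4) + (0)
Last nonzero remainder: (189/4)m + 1323/4. Dividing through by 189/4 gives the monic gcd m + 7.
Cancel m + 7 from numerator and denominator to get the reduced form.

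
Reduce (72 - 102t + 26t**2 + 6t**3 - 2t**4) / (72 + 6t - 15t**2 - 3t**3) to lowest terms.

Apply the Euclidean algorithm:
  -2t**4 + 6t**3 + 26t**2 - 102t + 72 = ((2/3)t - 16/3)(-3t**3 - 15t**2 + 6t + 72) + (-58t**2 - 118t + 456)
  -3t**3 - 15t**2 + 6t + 72 = ((3/58)t + 129/841)(-58t**2 - 118t + 456) + ((432/841)t + 1728/841)
  -58t**2 - 118t + 456 = (-(24389/216)t + 15979/72)((432/841)t + 1728/841) + (0)
Last nonzero remainder: (432/841)t + 1728/841. Dividing through by 432/841 gives the monic gcd t + 4.
Cancel t + 4 from numerator and denominator to get the reduced form.

(-18 + 30t - 14t**2 + 2t**3)/(-18 + 3t + 3t**2)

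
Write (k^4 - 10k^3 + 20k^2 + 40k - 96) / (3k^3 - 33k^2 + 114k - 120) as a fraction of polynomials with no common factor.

Repeated division with remainder:
  k^4 - 10k^3 + 20k^2 + 40k - 96 = ((1/3)k + 1/3)(3k^3 - 33k^2 + 114k - 120) + (-7k^2 + 42k - 56)
  3k^3 - 33k^2 + 114k - 120 = (-(3/7)k + 15/7)(-7k^2 + 42k - 56) + (0)
Last nonzero remainder: -7k^2 + 42k - 56. Dividing through by -7 gives the monic gcd k^2 - 6k + 8.
Cancel k^2 - 6k + 8 from numerator and denominator to get the reduced form.

(k^2 - 4k - 12)/(3k - 15)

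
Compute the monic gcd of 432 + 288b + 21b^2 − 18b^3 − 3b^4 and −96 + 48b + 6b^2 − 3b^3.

By polynomial division,
  −3b^4 − 18b^3 + 21b^2 + 288b + 432 = (b + 8)(−3b^3 + 6b^2 + 48b − 96) + (−75b^2 + 1200)
  −3b^3 + 6b^2 + 48b − 96 = ((1/25)b − 2/25)(−75b^2 + 1200) + (0)
Last nonzero remainder: −75b^2 + 1200. Dividing through by −75 gives the monic gcd b^2 − 16.

−16 + b^2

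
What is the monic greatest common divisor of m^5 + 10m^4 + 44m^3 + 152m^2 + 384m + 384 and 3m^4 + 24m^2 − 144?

Repeated division with remainder:
  m^5 + 10m^4 + 44m^3 + 152m^2 + 384m + 384 = ((1/3)m + 10/3)(3m^4 + 24m^2 − 144) + (36m^3 + 72m^2 + 432m + 864)
  3m^4 + 24m^2 − 144 = ((1/12)m − 1/6)(36m^3 + 72m^2 + 432m + 864) + (0)
Last nonzero remainder: 36m^3 + 72m^2 + 432m + 864. Dividing through by 36 gives the monic gcd m^3 + 2m^2 + 12m + 24.

m^3 + 2m^2 + 12m + 24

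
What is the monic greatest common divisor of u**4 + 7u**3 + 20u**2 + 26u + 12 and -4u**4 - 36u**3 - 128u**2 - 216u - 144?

u**3 + 6u**2 + 14u + 12

By polynomial division,
  u**4 + 7u**3 + 20u**2 + 26u + 12 = (-1/4)(-4u**4 - 36u**3 - 128u**2 - 216u - 144) + (-2u**3 - 12u**2 - 28u - 24)
  -4u**4 - 36u**3 - 128u**2 - 216u - 144 = (2u + 6)(-2u**3 - 12u**2 - 28u - 24) + (0)
Last nonzero remainder: -2u**3 - 12u**2 - 28u - 24. Dividing through by -2 gives the monic gcd u**3 + 6u**2 + 14u + 12.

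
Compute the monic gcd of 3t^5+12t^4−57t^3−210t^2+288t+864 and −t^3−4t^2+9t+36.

t^2+t−12

Repeated division with remainder:
  3t^5+12t^4−57t^3−210t^2+288t+864 = (−3t^2+30)(−t^3−4t^2+9t+36) + (18t^2+18t−216)
  −t^3−4t^2+9t+36 = (−(1/18)t−1/6)(18t^2+18t−216) + (0)
Last nonzero remainder: 18t^2+18t−216. Dividing through by 18 gives the monic gcd t^2+t−12.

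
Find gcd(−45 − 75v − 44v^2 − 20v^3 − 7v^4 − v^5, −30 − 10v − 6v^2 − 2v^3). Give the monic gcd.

15 + 5v + 3v^2 + v^3

Apply the Euclidean algorithm:
  −v^5 − 7v^4 − 20v^3 − 44v^2 − 75v − 45 = ((1/2)v^2 + 2v + 3/2)(−2v^3 − 6v^2 − 10v − 30) + (0)
Last nonzero remainder: −2v^3 − 6v^2 − 10v − 30. Dividing through by −2 gives the monic gcd v^3 + 3v^2 + 5v + 15.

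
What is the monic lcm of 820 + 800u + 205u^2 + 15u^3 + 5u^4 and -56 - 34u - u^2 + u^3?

-4592 - 4972u - 1464u^2 - 47u^3 + 4u^4 + u^6

Apply the Euclidean algorithm:
  5u^4 + 15u^3 + 205u^2 + 800u + 820 = (5u + 20)(u^3 - u^2 - 34u - 56) + (395u^2 + 1760u + 1940)
  u^3 - u^2 - 34u - 56 = ((1/395)u - 431/31205)(395u^2 + 1760u + 1940) + (-(91134/6241)u - 182268/6241)
  395u^2 + 1760u + 1940 = (-(2465195/91134)u - 3026885/45567)(-(91134/6241)u - 182268/6241) + (0)
Last nonzero remainder: -(91134/6241)u - 182268/6241. Dividing through by -91134/6241 gives the monic gcd u + 2.
Then lcm(f, g) = f·g / gcd(f, g); expanding and making the result monic gives the answer.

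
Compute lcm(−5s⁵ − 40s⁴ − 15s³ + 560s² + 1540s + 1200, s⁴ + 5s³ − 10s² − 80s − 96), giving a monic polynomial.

s⁶ + 12s⁵ + 35s⁴ − 100s³ − 756s² − 1472s − 960

Repeated division with remainder:
  −5s⁵ − 40s⁴ − 15s³ + 560s² + 1540s + 1200 = (−5s − 15)(s⁴ + 5s³ − 10s² − 80s − 96) + (10s³ + 10s² − 140s − 240)
  s⁴ + 5s³ − 10s² − 80s − 96 = ((1/10)s + 2/5)(10s³ + 10s² − 140s − 240) + (0)
Last nonzero remainder: 10s³ + 10s² − 140s − 240. Dividing through by 10 gives the monic gcd s³ + s² − 14s − 24.
Then lcm(f, g) = f·g / gcd(f, g); expanding and making the result monic gives the answer.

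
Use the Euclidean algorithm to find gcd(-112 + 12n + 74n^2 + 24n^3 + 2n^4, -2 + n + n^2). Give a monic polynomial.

-2 + n + n^2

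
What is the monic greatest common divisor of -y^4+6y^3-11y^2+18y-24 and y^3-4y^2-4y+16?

y^2-6y+8

Euclidean algorithm in ℚ[y]:
  -y^4+6y^3-11y^2+18y-24 = (-y+2)(y^3-4y^2-4y+16) + (-7y^2+42y-56)
  y^3-4y^2-4y+16 = (-(1/7)y-2/7)(-7y^2+42y-56) + (0)
Last nonzero remainder: -7y^2+42y-56. Dividing through by -7 gives the monic gcd y^2-6y+8.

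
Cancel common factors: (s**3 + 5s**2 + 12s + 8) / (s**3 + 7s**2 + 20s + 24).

Apply the Euclidean algorithm:
  s**3 + 5s**2 + 12s + 8 = (s**3 + 7s**2 + 20s + 24) + (-2s**2 - 8s - 16)
  s**3 + 7s**2 + 20s + 24 = (-(1/2)s - 3/2)(-2s**2 - 8s - 16) + (0)
Last nonzero remainder: -2s**2 - 8s - 16. Dividing through by -2 gives the monic gcd s**2 + 4s + 8.
Cancel s**2 + 4s + 8 from numerator and denominator to get the reduced form.

(s + 1)/(s + 3)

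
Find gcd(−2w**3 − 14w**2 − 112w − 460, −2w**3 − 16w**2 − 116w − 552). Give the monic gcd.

w**2 + 2w + 46

Apply the Euclidean algorithm:
  −2w**3 − 14w**2 − 112w − 460 = (−2w**3 − 16w**2 − 116w − 552) + (2w**2 + 4w + 92)
  −2w**3 − 16w**2 − 116w − 552 = (−w − 6)(2w**2 + 4w + 92) + (0)
Last nonzero remainder: 2w**2 + 4w + 92. Dividing through by 2 gives the monic gcd w**2 + 2w + 46.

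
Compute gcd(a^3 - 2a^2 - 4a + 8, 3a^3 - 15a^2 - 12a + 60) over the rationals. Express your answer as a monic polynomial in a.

By polynomial division,
  a^3 - 2a^2 - 4a + 8 = (1/3)(3a^3 - 15a^2 - 12a + 60) + (3a^2 - 12)
  3a^3 - 15a^2 - 12a + 60 = (a - 5)(3a^2 - 12) + (0)
Last nonzero remainder: 3a^2 - 12. Dividing through by 3 gives the monic gcd a^2 - 4.

a^2 - 4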